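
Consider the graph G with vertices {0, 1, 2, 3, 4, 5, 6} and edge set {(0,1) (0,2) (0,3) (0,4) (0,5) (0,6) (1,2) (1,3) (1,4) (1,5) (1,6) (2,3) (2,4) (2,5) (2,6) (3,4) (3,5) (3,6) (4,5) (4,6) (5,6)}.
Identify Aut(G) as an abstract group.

S_7

Every vertex has degree 6, so G is the complete graph K_7. Every bijection on the vertex set is an automorphism of K_7; hence Aut(K_7) ≅ S_7, order 5040.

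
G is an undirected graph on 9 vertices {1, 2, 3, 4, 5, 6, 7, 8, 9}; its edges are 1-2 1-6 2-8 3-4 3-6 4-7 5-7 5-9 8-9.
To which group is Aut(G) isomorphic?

the dihedral group of order 18

G is 2-regular and connected on 9 vertices, i.e. the cycle C_9. The automorphisms of the 9-cycle are exactly the symmetries of a regular 9-gon: the dihedral group D_9, |D_9| = 18.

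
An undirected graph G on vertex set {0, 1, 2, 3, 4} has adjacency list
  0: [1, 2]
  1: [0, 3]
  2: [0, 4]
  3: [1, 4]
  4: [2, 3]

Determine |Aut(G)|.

G is 2-regular and connected on 5 vertices, i.e. the cycle C_5. The automorphisms of the 5-cycle are exactly the symmetries of a regular 5-gon: the dihedral group D_5, |D_5| = 10.

10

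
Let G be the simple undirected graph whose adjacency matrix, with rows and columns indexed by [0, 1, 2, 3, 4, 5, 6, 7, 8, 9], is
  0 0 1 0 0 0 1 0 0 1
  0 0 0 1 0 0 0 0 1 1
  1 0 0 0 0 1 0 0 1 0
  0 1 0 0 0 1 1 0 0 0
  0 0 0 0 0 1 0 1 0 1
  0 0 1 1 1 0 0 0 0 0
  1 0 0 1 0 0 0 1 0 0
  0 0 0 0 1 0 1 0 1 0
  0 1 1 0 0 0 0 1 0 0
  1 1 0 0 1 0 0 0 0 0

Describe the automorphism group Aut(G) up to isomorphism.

G is 3-regular on 10 vertices with no triangles and no 4-cycles (girth 5): this is the Petersen graph. It is a classical fact that the Petersen graph has automorphism group S_5 (order 120), arising from its description as the Kneser graph K(5,2).

S_5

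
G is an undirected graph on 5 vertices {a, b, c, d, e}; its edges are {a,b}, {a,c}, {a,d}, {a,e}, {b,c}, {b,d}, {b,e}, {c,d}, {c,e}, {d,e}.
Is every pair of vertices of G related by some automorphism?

Yes

Every vertex has degree 4, so G is the complete graph K_5. Any permutation of the 5 vertices preserves K_5, so Aut(K_5) = S_5 of order 5! = 120. Under this action every vertex can be carried to every other, so G is vertex-transitive.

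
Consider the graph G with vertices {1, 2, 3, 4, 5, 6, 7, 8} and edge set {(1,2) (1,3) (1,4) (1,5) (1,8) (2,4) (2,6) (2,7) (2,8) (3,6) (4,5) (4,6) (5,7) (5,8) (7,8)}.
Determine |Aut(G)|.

The degree sequence is [5, 5, 2, 4, 4, 3, 3, 4]. Checking the degree-preserving permutations of the vertex set shows that none except the identity preserves every edge, so Aut(G) is trivial.

1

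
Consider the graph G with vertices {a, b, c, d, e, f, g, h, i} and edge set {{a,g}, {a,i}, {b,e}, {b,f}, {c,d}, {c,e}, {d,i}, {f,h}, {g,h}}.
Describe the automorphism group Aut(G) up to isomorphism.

G is 2-regular and connected on 9 vertices, i.e. the cycle C_9. The automorphisms of the 9-cycle are exactly the symmetries of a regular 9-gon: the dihedral group D_9, |D_9| = 18.

D_9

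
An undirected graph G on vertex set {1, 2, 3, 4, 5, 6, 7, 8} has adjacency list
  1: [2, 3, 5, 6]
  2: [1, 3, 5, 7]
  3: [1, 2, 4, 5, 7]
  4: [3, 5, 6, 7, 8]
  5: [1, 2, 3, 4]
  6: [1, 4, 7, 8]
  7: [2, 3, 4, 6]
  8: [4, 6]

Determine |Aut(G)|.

The degree sequence is [4, 4, 5, 5, 4, 4, 4, 2]. Checking the degree-preserving permutations of the vertex set shows that none except the identity preserves every edge, so Aut(G) is trivial.

1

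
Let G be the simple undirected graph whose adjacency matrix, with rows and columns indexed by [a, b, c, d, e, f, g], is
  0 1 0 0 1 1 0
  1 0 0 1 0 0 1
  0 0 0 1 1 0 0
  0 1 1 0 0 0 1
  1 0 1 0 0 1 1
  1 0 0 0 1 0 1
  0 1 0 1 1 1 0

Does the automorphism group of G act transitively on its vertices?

No

Vertex c is the only vertex of degree 2, so every automorphism fixes it; G is not vertex-transitive.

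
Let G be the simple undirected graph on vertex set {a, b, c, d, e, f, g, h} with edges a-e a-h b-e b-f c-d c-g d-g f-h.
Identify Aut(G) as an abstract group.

G has two connected components, {a, b, e, f, h} and {c, d, g}; each is 2-regular, so G = C_5 ⊔ C_3. The components are non-isomorphic (different sizes), so Aut(G) = Aut(C_5) × Aut(C_3) = D_5 × D_3 of order 10·6 = 60.

D_5 × D_3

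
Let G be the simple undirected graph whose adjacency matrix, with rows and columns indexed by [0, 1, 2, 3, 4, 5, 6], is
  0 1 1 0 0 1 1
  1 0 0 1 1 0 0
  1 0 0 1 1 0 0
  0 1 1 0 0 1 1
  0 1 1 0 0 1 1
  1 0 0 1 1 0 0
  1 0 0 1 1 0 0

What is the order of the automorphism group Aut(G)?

The vertices split by degree into {0, 3, 4} (degree 4) and {1, 2, 5, 6} (degree 3); every edge runs between the two parts, so G is the complete bipartite graph K_{3,4}. Automorphisms preserve the bipartition setwise (since the parts differ in size) and act as S_4 × S_3 within it; |Aut| = 144.

144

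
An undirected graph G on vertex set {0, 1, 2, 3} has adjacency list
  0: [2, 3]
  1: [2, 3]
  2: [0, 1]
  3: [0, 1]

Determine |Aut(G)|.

G is 2-regular and connected on 4 vertices, i.e. the cycle C_4. C_4 has 4 rotations and 4 reflections, so Aut(C_4) ≅ D_4 of order 8.

8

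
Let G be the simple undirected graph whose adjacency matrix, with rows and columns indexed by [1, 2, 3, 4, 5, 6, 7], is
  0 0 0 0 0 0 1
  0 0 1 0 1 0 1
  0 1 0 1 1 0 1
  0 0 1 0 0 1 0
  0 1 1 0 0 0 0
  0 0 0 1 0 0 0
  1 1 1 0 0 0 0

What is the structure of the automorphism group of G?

Degrees alone do not determine every vertex (e.g. 1 and 6 both have degree 1), but their neighbour-degree multisets differ: N(1) has degrees [3] while N(6) has degrees [2]. Repeating this refinement separates all vertices, so the only automorphism is the identity.

{e}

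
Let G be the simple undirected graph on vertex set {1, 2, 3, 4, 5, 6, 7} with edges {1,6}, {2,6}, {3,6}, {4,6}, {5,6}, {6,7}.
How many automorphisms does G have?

Vertex 6 has degree 6 and every other vertex has degree 1, so G is the star K_{1,6} with centre 6. Any automorphism fixes the centre and permutes the 6 leaves freely, so Aut(G) ≅ S_6 of order 6! = 720.

720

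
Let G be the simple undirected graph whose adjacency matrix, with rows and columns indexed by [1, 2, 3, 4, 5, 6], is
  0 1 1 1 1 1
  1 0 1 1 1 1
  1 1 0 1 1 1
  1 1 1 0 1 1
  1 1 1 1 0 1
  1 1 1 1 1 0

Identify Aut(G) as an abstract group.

All 6 vertices are pairwise adjacent: G = K_6. Every bijection on the vertex set is an automorphism of K_6; hence Aut(K_6) ≅ S_6, order 720.

the symmetric group on 6 letters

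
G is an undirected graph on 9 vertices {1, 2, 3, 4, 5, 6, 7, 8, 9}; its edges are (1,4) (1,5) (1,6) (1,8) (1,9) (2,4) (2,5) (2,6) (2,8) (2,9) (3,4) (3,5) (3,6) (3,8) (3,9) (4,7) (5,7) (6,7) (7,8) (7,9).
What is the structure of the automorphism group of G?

S_4 × S_5

The vertices split by degree into {1, 2, 3, 7} (degree 5) and {4, 5, 6, 8, 9} (degree 4); every edge runs between the two parts, so G is the complete bipartite graph K_{4,5}. The parts have unequal sizes, so no automorphism swaps them; each part is permuted independently, giving S_4 × S_5 of order 4!·5! = 2880.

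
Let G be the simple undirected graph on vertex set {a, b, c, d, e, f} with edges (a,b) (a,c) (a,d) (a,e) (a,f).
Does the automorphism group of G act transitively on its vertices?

Vertex a is the only vertex of degree 5, so every automorphism fixes it; G is not vertex-transitive.

No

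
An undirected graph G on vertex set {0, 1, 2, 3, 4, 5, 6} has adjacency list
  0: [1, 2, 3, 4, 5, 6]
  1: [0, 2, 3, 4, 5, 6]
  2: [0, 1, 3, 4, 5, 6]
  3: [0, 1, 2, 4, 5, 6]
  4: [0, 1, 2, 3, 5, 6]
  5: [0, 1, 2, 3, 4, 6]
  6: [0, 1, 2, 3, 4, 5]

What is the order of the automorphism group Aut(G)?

5040

Every vertex has degree 6, so G is the complete graph K_7. Any permutation of the 7 vertices preserves K_7, so Aut(K_7) = S_7 of order 7! = 5040.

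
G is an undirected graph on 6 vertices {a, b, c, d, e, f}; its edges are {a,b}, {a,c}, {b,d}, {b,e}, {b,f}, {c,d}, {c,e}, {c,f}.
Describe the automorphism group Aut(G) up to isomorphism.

S_4 × S_2

The vertices split by degree into {b, c} (degree 4) and {a, d, e, f} (degree 2); every edge runs between the two parts, so G is the complete bipartite graph K_{2,4}. Automorphisms preserve the bipartition setwise (since the parts differ in size) and act as S_4 × S_2 within it; |Aut| = 48.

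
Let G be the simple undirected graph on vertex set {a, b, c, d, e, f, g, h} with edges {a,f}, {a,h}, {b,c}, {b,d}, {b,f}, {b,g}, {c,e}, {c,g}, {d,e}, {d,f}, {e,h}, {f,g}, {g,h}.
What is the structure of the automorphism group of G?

The degree sequence is [2, 4, 3, 3, 3, 4, 4, 3]. Checking the degree-preserving permutations of the vertex set shows that none except the identity preserves every edge, so Aut(G) is trivial.

{e}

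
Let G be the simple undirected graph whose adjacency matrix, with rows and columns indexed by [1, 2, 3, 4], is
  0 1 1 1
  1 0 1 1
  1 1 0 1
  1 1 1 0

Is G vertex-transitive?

Every vertex has degree 3, so G is the complete graph K_4. Every bijection on the vertex set is an automorphism of K_4; hence Aut(K_4) ≅ S_4, order 24. This group acts transitively on the 4 vertices.

Yes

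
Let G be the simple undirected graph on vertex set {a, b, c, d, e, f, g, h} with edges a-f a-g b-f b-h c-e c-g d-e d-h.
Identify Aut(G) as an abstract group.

G is 2-regular and connected on 8 vertices, i.e. the cycle C_8. C_8 has 8 rotations and 8 reflections, so Aut(C_8) ≅ D_8 of order 16.

the dihedral group of order 16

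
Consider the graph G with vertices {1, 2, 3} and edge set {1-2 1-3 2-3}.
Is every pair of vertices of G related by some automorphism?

Yes

Every vertex has degree 2, so G is the complete graph K_3. Any permutation of the 3 vertices preserves K_3, so Aut(K_3) = S_3 of order 3! = 6. Under this action every vertex can be carried to every other, so G is vertex-transitive.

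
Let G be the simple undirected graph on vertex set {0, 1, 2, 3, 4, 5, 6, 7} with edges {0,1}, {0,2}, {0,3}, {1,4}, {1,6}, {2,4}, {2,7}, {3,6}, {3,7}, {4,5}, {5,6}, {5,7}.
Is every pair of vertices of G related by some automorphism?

G is 3-regular and bipartite on 2^3 = 8 vertices with girth 4; it is the hypercube graph Q_3. Aut(Q_3) consists of the signed permutations of the 3 coordinate axes: 3! permutations times 2^3 sign flips, so |Aut| = 2^3·3! = 48. This group acts transitively on the 8 vertices.

Yes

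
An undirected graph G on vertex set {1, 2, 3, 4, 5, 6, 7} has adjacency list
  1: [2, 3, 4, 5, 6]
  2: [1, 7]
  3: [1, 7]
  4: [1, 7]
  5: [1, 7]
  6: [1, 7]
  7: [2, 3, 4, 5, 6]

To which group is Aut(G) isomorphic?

S_2 × S_5

The vertices split by degree into {1, 7} (degree 5) and {2, 3, 4, 5, 6} (degree 2); every edge runs between the two parts, so G is the complete bipartite graph K_{2,5}. The parts have unequal sizes, so no automorphism swaps them; each part is permuted independently, giving S_2 × S_5 of order 2!·5! = 240.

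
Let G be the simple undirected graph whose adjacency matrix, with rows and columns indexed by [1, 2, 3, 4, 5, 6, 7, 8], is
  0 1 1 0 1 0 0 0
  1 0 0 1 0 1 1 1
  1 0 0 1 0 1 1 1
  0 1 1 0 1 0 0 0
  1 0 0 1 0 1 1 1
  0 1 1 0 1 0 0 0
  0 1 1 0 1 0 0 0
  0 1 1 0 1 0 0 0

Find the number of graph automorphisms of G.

720

The vertices split by degree into {2, 3, 5} (degree 5) and {1, 4, 6, 7, 8} (degree 3); every edge runs between the two parts, so G is the complete bipartite graph K_{3,5}. The parts have unequal sizes, so no automorphism swaps them; each part is permuted independently, giving S_5 × S_3 of order 5!·3! = 720.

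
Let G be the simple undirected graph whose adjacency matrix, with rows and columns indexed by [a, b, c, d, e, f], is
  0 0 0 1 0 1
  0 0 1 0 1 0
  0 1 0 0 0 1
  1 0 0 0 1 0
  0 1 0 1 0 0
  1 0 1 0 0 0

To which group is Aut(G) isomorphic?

G is 2-regular and connected on 6 vertices, i.e. the cycle C_6. The automorphisms of the 6-cycle are exactly the symmetries of a regular 6-gon: the dihedral group D_6, |D_6| = 12.

the dihedral group of order 12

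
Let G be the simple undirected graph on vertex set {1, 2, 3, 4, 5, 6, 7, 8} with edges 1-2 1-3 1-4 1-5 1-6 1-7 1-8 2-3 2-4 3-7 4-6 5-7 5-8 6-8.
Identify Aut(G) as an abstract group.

Vertex 1 is the unique vertex of degree 7; the remaining 7 vertices each have degree 3 and induce a cycle, so G is the wheel on 8 vertices with hub 1. With the hub fixed, the remaining symmetry is that of the rim cycle C_7, giving the dihedral group D_7.

D_7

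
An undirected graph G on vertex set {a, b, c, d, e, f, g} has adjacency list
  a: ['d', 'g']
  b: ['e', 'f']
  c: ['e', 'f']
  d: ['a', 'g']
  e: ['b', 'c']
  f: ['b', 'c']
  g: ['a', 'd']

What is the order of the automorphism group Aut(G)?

G has two connected components, {b, c, e, f} and {a, d, g}; each is 2-regular, so G = C_4 ⊔ C_3. The components are non-isomorphic (different sizes), so Aut(G) = Aut(C_4) × Aut(C_3) = D_4 × D_3 of order 8·6 = 48.

48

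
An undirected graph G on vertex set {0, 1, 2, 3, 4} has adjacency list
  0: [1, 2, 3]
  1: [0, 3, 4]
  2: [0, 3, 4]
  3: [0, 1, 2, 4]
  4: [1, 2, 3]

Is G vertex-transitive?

No

Vertex 3 is the only vertex of degree 4, so every automorphism fixes it; G is not vertex-transitive.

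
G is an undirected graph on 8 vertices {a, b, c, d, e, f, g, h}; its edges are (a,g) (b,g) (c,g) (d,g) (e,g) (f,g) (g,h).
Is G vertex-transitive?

No

Vertex g is the only vertex of degree 7, so every automorphism fixes it; G is not vertex-transitive.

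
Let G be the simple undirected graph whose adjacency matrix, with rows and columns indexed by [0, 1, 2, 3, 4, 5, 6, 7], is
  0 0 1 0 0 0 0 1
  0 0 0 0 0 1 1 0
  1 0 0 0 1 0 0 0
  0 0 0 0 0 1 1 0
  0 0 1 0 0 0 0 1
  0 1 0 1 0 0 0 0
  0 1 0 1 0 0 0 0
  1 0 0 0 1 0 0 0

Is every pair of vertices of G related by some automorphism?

G has two connected components, {0, 2, 4, 7} and {1, 3, 5, 6}; each is 2-regular, so G = C_4 ⊔ C_4. Aut of a disjoint union of two copies of C_4 is the wreath product D_4 ≀ Z_2, of order 2·8² = 128. This group acts transitively on the 8 vertices.

Yes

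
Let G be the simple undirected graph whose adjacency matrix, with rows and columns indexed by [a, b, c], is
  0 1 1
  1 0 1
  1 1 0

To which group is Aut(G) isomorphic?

S_3

Every vertex has degree 2, so G is the complete graph K_3. Any permutation of the 3 vertices preserves K_3, so Aut(K_3) = S_3 of order 3! = 6.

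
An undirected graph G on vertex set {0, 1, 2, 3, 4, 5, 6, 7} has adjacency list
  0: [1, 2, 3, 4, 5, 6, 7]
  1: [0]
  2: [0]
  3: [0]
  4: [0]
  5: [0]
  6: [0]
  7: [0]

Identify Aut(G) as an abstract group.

Vertex 0 has degree 7 and every other vertex has degree 1, so G is the star K_{1,7} with centre 0. Any automorphism fixes the centre and permutes the 7 leaves freely, so Aut(G) ≅ S_7 of order 7! = 5040.

the symmetric group on 7 letters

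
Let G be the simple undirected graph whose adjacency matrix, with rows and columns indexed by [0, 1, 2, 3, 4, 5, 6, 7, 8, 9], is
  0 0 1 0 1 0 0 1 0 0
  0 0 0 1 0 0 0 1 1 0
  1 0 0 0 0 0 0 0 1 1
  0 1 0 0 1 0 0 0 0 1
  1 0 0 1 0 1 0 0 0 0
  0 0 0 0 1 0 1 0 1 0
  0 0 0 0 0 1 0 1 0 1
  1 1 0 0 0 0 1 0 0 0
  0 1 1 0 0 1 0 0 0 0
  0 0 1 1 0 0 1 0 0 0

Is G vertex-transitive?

Yes

G is 3-regular on 10 vertices with no triangles and no 4-cycles (girth 5): this is the Petersen graph. It is a classical fact that the Petersen graph has automorphism group S_5 (order 120), arising from its description as the Kneser graph K(5,2). This group acts transitively on the 10 vertices.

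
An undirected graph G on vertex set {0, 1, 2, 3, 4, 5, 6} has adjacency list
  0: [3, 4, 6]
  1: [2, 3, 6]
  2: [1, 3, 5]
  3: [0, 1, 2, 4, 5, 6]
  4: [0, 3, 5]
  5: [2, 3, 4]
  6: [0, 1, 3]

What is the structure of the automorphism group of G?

Vertex 3 is the unique vertex of degree 6; the remaining 6 vertices each have degree 3 and induce a cycle, so G is the wheel on 7 vertices with hub 3. Every automorphism fixes the hub and acts on the rim 6-cycle, so Aut(G) ≅ Aut(C_6) = D_6 of order 12.

D_6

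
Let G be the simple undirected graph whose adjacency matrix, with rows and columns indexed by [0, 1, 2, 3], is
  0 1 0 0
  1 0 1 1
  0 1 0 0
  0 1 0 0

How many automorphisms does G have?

Vertex 1 has degree 3 and every other vertex has degree 1, so G is the star K_{1,3} with centre 1. The 3 leaves are pairwise interchangeable while the centre is fixed, giving Aut(G) = S_3.

6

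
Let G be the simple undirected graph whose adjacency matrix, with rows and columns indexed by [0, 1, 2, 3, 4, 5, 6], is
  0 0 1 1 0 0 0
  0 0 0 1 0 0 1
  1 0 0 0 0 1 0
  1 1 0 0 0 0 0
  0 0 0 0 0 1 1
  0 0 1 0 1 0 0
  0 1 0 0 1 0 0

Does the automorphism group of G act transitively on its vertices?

Every vertex has degree 2 and the graph is connected, so G is the 7-cycle C_7. C_7 has 7 rotations and 7 reflections, so Aut(C_7) ≅ D_7 of order 14. Under this action every vertex can be carried to every other, so G is vertex-transitive.

Yes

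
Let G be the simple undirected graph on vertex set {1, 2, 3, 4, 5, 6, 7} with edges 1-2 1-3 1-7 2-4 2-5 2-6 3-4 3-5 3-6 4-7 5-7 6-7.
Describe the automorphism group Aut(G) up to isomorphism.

The vertices split by degree into {2, 3, 7} (degree 4) and {1, 4, 5, 6} (degree 3); every edge runs between the two parts, so G is the complete bipartite graph K_{3,4}. The parts have unequal sizes, so no automorphism swaps them; each part is permuted independently, giving S_3 × S_4 of order 3!·4! = 144.

S_3 × S_4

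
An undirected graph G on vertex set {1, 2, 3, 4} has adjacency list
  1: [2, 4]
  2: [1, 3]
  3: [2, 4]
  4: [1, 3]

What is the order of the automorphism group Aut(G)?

8

G is 2-regular and connected on 4 vertices, i.e. the cycle C_4. C_4 has 4 rotations and 4 reflections, so Aut(C_4) ≅ D_4 of order 8.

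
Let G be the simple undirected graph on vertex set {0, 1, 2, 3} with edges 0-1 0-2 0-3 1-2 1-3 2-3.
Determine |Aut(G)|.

24

All 4 vertices are pairwise adjacent: G = K_4. Any permutation of the 4 vertices preserves K_4, so Aut(K_4) = S_4 of order 4! = 24.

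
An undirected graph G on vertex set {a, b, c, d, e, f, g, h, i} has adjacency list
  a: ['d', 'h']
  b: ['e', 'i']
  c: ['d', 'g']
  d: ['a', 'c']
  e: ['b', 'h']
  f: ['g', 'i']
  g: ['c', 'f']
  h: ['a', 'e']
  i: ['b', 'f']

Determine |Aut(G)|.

18

G is 2-regular and connected on 9 vertices, i.e. the cycle C_9. The automorphisms of the 9-cycle are exactly the symmetries of a regular 9-gon: the dihedral group D_9, |D_9| = 18.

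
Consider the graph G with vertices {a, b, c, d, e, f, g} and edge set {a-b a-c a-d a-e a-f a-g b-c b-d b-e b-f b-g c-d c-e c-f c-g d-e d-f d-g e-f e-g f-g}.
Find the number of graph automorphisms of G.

Every vertex has degree 6, so G is the complete graph K_7. Every bijection on the vertex set is an automorphism of K_7; hence Aut(K_7) ≅ S_7, order 5040.

5040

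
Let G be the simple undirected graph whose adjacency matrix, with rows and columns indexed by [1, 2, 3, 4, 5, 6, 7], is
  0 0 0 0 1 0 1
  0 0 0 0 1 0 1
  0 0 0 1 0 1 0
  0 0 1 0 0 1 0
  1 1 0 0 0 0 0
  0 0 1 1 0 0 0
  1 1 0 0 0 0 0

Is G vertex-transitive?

No

G has two connected components, {1, 2, 5, 7} and {3, 4, 6}; each is 2-regular, so G = C_4 ⊔ C_3. The orbit of 1 under Aut(G) is {1, 2, 5, 7}, which does not contain 3, so G is not vertex-transitive.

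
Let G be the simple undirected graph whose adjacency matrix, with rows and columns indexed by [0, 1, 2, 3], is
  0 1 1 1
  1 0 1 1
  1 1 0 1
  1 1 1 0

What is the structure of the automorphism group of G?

Every vertex has degree 3, so G is the complete graph K_4. Any permutation of the 4 vertices preserves K_4, so Aut(K_4) = S_4 of order 4! = 24.

S_4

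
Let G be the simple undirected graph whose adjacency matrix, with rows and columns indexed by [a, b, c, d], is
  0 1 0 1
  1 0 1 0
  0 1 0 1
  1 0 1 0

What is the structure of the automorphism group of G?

G is 2-regular and bipartite with parts {b, d} and {a, c} (each part is independent and every cross-pair is an edge), so G = K_{2,2}. Each part can be permuted independently (S_2 × S_2) and the two equal-size parts can also be swapped, giving (S_2 × S_2) ⋊ Z_2 of order 2·(2!)² = 8.

S_2 ≀ Z_2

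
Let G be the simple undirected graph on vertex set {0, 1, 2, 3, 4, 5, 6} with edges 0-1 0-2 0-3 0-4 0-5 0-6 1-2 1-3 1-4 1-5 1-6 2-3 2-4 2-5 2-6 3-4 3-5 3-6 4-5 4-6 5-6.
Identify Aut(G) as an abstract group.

All 7 vertices are pairwise adjacent: G = K_7. Every bijection on the vertex set is an automorphism of K_7; hence Aut(K_7) ≅ S_7, order 5040.

the symmetric group on 7 letters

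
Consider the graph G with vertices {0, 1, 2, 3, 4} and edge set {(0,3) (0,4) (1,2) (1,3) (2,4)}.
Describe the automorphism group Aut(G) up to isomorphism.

D_5

Every vertex has degree 2 and the graph is connected, so G is the 5-cycle C_5. C_5 has 5 rotations and 5 reflections, so Aut(C_5) ≅ D_5 of order 10.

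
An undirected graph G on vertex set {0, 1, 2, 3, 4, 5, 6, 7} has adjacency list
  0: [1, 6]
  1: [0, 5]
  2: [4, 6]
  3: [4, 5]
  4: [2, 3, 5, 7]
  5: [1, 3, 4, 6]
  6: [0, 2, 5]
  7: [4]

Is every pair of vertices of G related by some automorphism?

No

Vertex 6 is the only vertex of degree 3, so every automorphism fixes it; G is not vertex-transitive.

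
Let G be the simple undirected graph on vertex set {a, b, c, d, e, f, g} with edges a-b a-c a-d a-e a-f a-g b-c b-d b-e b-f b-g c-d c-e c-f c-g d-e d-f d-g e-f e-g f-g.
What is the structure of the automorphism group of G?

All 7 vertices are pairwise adjacent: G = K_7. Every bijection on the vertex set is an automorphism of K_7; hence Aut(K_7) ≅ S_7, order 5040.

the symmetric group on 7 letters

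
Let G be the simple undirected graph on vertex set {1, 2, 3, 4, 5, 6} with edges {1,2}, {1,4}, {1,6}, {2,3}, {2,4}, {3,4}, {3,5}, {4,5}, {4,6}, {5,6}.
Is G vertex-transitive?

No

Vertex 4 is the only vertex of degree 5, so every automorphism fixes it; G is not vertex-transitive.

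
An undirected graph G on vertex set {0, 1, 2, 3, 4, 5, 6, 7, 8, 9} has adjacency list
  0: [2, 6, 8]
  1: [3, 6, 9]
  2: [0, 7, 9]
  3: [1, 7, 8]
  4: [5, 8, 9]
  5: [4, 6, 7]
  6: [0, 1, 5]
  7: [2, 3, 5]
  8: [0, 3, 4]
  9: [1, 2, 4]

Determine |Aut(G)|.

G is 3-regular on 10 vertices with no triangles and no 4-cycles (girth 5): this is the Petersen graph. Viewing the Petersen graph as the Kneser graph K(5,2) — vertices are 2-subsets of {1,…,5}, edges join disjoint pairs — its automorphisms are exactly the permutations of the 5-element set, so Aut ≅ S_5 of order 120.

120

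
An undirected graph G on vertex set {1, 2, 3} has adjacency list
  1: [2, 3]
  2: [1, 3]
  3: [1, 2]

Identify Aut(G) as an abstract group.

S_3

Every vertex has degree 2, so G is the complete graph K_3. Every bijection on the vertex set is an automorphism of K_3; hence Aut(K_3) ≅ S_3, order 6.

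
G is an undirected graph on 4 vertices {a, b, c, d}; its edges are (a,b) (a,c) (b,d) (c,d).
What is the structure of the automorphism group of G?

G is 2-regular and bipartite with parts {a, d} and {b, c} (each part is independent and every cross-pair is an edge), so G = K_{2,2}. Each part can be permuted independently (S_2 × S_2) and the two equal-size parts can also be swapped, giving (S_2 × S_2) ⋊ Z_2 of order 2·(2!)² = 8.

S_2 ≀ Z_2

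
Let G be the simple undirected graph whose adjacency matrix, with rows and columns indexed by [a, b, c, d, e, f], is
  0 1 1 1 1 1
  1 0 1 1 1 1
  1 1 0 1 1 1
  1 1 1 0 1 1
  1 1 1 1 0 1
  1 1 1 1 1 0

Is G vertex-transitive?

Yes

Every vertex has degree 5, so G is the complete graph K_6. Any permutation of the 6 vertices preserves K_6, so Aut(K_6) = S_6 of order 6! = 720. Under this action every vertex can be carried to every other, so G is vertex-transitive.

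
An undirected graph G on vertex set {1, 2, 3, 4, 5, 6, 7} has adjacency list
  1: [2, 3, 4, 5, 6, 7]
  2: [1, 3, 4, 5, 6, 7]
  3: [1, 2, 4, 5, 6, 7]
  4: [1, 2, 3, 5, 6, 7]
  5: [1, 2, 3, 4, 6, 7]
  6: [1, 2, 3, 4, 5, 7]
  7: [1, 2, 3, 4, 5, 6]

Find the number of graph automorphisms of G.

Every vertex has degree 6, so G is the complete graph K_7. Any permutation of the 7 vertices preserves K_7, so Aut(K_7) = S_7 of order 7! = 5040.

5040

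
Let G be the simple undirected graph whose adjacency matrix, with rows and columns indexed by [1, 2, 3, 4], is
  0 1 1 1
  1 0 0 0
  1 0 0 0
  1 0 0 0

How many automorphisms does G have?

6

Vertex 1 has degree 3 and every other vertex has degree 1, so G is the star K_{1,3} with centre 1. The 3 leaves are pairwise interchangeable while the centre is fixed, giving Aut(G) = S_3.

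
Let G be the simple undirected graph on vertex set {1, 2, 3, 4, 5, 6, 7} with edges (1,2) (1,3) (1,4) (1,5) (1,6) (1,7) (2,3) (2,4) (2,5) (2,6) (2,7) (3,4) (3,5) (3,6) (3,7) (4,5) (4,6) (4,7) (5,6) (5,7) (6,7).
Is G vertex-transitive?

Every vertex has degree 6, so G is the complete graph K_7. Any permutation of the 7 vertices preserves K_7, so Aut(K_7) = S_7 of order 7! = 5040. This group acts transitively on the 7 vertices.

Yes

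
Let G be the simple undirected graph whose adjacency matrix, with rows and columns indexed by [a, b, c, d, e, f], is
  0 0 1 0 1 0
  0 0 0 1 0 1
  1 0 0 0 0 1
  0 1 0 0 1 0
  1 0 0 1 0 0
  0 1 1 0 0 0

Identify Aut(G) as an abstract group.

D_6

Every vertex has degree 2 and the graph is connected, so G is the 6-cycle C_6. C_6 has 6 rotations and 6 reflections, so Aut(C_6) ≅ D_6 of order 12.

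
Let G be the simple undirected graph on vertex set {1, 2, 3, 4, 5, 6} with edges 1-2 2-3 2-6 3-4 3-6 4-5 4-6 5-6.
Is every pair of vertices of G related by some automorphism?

Vertex 1 is the only vertex of degree 1, so every automorphism fixes it; G is not vertex-transitive.

No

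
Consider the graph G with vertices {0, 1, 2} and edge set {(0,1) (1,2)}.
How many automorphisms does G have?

2

The degree sequence is [1, 2, 1]; the two degree-1 vertices 0 and 2 are the ends of a path, so G = P_3. The only nontrivial automorphism of a path is the end-to-end reflection, so Aut(G) ≅ Z_2.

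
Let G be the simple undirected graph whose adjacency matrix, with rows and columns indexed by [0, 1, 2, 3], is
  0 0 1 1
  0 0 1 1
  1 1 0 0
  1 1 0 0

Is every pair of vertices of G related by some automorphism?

G is 2-regular and bipartite with parts {2, 3} and {0, 1} (each part is independent and every cross-pair is an edge), so G = K_{2,2}. Aut(K_{2,2}) is the wreath product S_2 ≀ Z_2: permute within each part, then optionally swap the parts; |Aut| = 2·(2!)² = 8. Under this action every vertex can be carried to every other, so G is vertex-transitive.

Yes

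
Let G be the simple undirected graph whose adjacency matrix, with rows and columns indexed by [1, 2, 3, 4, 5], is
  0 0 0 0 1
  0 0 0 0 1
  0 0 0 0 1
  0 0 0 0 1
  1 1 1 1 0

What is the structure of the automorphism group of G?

S_4

Vertex 5 has degree 4 and every other vertex has degree 1, so G is the star K_{1,4} with centre 5. The 4 leaves are pairwise interchangeable while the centre is fixed, giving Aut(G) = S_4.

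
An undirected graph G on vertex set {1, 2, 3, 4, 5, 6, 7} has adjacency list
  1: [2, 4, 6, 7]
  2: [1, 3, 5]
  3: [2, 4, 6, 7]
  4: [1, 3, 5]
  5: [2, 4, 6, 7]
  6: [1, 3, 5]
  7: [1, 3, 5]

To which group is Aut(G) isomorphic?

S_3 × S_4

The vertices split by degree into {1, 3, 5} (degree 4) and {2, 4, 6, 7} (degree 3); every edge runs between the two parts, so G is the complete bipartite graph K_{3,4}. Automorphisms preserve the bipartition setwise (since the parts differ in size) and act as S_3 × S_4 within it; |Aut| = 144.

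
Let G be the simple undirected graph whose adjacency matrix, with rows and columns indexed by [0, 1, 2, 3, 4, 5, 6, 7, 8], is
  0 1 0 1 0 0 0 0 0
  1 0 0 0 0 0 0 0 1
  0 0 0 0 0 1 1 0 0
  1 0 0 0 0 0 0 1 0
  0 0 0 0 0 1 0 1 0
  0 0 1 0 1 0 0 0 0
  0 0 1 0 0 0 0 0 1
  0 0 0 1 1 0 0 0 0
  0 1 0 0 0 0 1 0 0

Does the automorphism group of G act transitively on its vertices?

Yes

Every vertex has degree 2 and the graph is connected, so G is the 9-cycle C_9. The automorphisms of the 9-cycle are exactly the symmetries of a regular 9-gon: the dihedral group D_9, |D_9| = 18. This group acts transitively on the 9 vertices.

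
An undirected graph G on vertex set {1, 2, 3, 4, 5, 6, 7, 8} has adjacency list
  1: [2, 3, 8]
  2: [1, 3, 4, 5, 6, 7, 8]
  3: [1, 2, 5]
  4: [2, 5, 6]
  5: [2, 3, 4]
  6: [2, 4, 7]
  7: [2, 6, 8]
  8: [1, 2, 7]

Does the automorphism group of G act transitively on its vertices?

Vertex 2 is the only vertex of degree 7, so every automorphism fixes it; G is not vertex-transitive.

No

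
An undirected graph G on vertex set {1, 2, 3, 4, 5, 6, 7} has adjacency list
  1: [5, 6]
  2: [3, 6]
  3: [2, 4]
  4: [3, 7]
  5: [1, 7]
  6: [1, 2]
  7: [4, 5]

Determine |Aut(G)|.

14

G is 2-regular and connected on 7 vertices, i.e. the cycle C_7. C_7 has 7 rotations and 7 reflections, so Aut(C_7) ≅ D_7 of order 14.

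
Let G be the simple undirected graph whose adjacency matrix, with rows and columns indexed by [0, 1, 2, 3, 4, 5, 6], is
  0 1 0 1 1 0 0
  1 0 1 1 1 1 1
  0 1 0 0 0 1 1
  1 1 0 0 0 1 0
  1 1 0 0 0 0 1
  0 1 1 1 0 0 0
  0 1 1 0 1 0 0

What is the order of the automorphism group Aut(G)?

12

Vertex 1 is the unique vertex of degree 6; the remaining 6 vertices each have degree 3 and induce a cycle, so G is the wheel on 7 vertices with hub 1. With the hub fixed, the remaining symmetry is that of the rim cycle C_6, giving the dihedral group D_6.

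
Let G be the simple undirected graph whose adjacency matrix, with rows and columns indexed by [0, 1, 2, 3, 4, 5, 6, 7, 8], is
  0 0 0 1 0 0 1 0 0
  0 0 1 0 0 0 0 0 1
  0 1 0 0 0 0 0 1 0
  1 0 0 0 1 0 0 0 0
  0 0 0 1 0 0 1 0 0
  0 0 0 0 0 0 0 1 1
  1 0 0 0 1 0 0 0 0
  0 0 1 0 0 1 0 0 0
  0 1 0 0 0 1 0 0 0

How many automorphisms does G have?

G has two connected components, {1, 2, 5, 7, 8} and {0, 3, 4, 6}; each is 2-regular, so G = C_5 ⊔ C_4. The components are non-isomorphic (different sizes), so Aut(G) = Aut(C_4) × Aut(C_5) = D_4 × D_5 of order 8·10 = 80.

80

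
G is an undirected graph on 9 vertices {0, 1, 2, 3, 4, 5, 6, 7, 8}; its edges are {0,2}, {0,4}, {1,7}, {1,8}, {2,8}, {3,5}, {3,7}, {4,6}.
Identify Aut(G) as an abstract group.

Z_2

The degree sequence is [2, 2, 2, 2, 2, 1, 1, 2, 2]; the two degree-1 vertices 5 and 6 are the ends of a path, so G = P_9. A path has exactly one nontrivial symmetry — reversal — giving Aut(G) of order 2.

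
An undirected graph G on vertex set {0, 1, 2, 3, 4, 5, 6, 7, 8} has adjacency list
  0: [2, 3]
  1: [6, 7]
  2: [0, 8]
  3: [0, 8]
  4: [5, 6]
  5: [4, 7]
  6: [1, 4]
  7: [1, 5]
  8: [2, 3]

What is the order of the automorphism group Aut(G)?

80

G has two connected components, {1, 4, 5, 6, 7} and {0, 2, 3, 8}; each is 2-regular, so G = C_5 ⊔ C_4. The components are non-isomorphic (different sizes), so Aut(G) = Aut(C_5) × Aut(C_4) = D_5 × D_4 of order 10·8 = 80.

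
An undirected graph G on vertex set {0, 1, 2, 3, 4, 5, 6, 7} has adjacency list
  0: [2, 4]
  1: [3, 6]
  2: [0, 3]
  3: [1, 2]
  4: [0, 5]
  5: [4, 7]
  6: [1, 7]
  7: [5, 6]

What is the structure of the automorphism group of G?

the dihedral group of order 16

G is 2-regular and connected on 8 vertices, i.e. the cycle C_8. The automorphisms of the 8-cycle are exactly the symmetries of a regular 8-gon: the dihedral group D_8, |D_8| = 16.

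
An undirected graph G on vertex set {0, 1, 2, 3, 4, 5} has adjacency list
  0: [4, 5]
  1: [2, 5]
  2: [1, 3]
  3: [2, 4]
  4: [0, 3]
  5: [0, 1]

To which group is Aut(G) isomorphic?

D_6

G is 2-regular and connected on 6 vertices, i.e. the cycle C_6. C_6 has 6 rotations and 6 reflections, so Aut(C_6) ≅ D_6 of order 12.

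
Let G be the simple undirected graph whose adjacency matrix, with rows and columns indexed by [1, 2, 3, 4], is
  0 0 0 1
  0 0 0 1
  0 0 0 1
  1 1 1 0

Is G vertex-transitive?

Vertex 4 is the only vertex of degree 3, so every automorphism fixes it; G is not vertex-transitive.

No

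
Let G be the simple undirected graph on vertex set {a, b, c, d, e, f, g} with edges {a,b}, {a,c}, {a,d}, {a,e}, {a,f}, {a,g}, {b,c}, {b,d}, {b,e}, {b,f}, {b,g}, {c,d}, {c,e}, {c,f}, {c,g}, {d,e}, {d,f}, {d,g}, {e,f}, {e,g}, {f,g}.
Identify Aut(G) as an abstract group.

S_7

Every vertex has degree 6, so G is the complete graph K_7. Any permutation of the 7 vertices preserves K_7, so Aut(K_7) = S_7 of order 7! = 5040.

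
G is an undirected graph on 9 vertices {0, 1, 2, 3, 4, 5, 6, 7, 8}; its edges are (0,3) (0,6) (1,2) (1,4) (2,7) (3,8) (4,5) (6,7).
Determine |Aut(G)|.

2

The degree sequence is [2, 2, 2, 2, 2, 1, 2, 2, 1]; the two degree-1 vertices 5 and 8 are the ends of a path, so G = P_9. A path has exactly one nontrivial symmetry — reversal — giving Aut(G) of order 2.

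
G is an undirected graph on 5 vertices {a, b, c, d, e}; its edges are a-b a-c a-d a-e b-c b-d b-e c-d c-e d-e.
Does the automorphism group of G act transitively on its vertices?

Every vertex has degree 4, so G is the complete graph K_5. Any permutation of the 5 vertices preserves K_5, so Aut(K_5) = S_5 of order 5! = 120. This group acts transitively on the 5 vertices.

Yes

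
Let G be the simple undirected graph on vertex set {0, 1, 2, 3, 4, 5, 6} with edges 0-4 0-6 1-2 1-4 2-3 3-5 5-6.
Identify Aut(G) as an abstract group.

G is 2-regular and connected on 7 vertices, i.e. the cycle C_7. The automorphisms of the 7-cycle are exactly the symmetries of a regular 7-gon: the dihedral group D_7, |D_7| = 14.

D_7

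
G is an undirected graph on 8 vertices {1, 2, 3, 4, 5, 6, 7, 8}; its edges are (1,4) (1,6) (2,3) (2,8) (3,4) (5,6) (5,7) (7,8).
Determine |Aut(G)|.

16

Every vertex has degree 2 and the graph is connected, so G is the 8-cycle C_8. The automorphisms of the 8-cycle are exactly the symmetries of a regular 8-gon: the dihedral group D_8, |D_8| = 16.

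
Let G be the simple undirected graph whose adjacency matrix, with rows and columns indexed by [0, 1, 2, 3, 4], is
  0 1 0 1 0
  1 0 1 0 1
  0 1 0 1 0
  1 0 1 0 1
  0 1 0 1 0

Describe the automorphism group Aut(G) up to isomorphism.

The vertices split by degree into {1, 3} (degree 3) and {0, 2, 4} (degree 2); every edge runs between the two parts, so G is the complete bipartite graph K_{2,3}. The parts have unequal sizes, so no automorphism swaps them; each part is permuted independently, giving S_2 × S_3 of order 2!·3! = 12.

S_2 × S_3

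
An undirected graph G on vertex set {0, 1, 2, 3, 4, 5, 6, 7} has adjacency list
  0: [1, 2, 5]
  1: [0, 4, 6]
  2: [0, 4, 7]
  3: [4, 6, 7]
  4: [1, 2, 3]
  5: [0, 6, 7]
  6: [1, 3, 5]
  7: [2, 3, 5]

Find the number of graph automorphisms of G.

48

G is 3-regular and bipartite on 2^3 = 8 vertices with girth 4; it is the hypercube graph Q_3. Aut(Q_3) consists of the signed permutations of the 3 coordinate axes: 3! permutations times 2^3 sign flips, so |Aut| = 2^3·3! = 48.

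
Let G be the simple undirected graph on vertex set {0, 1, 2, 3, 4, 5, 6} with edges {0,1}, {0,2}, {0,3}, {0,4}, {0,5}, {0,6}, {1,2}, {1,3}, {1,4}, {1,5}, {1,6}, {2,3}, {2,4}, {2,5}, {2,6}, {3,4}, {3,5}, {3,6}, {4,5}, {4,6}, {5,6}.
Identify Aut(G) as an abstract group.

All 7 vertices are pairwise adjacent: G = K_7. Any permutation of the 7 vertices preserves K_7, so Aut(K_7) = S_7 of order 7! = 5040.

the symmetric group on 7 letters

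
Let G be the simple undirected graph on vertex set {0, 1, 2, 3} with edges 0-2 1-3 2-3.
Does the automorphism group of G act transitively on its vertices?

No

Automorphisms preserve degree, but G has vertices of degree 1 and vertices of degree 2; no automorphism maps one to the other, so G is not vertex-transitive.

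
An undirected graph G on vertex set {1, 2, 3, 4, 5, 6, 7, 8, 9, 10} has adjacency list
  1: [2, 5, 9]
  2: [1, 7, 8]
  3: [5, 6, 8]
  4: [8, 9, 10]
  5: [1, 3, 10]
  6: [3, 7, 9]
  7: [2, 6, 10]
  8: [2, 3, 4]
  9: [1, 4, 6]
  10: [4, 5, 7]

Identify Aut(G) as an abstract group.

G is 3-regular on 10 vertices with no triangles and no 4-cycles (girth 5): this is the Petersen graph. It is a classical fact that the Petersen graph has automorphism group S_5 (order 120), arising from its description as the Kneser graph K(5,2).

S_5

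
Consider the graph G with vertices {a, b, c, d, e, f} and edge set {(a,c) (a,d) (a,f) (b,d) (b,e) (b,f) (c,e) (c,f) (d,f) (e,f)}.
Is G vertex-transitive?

No

Vertex f is the only vertex of degree 5, so every automorphism fixes it; G is not vertex-transitive.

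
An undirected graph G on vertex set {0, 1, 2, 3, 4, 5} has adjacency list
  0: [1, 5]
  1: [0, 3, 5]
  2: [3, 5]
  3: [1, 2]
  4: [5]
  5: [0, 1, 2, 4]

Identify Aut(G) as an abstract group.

the trivial group

Degrees alone do not determine every vertex (e.g. 0 and 2 both have degree 2), but their neighbour-degree multisets differ: N(0) has degrees [3, 4] while N(2) has degrees [2, 4]. Repeating this refinement separates all vertices, so the only automorphism is the identity.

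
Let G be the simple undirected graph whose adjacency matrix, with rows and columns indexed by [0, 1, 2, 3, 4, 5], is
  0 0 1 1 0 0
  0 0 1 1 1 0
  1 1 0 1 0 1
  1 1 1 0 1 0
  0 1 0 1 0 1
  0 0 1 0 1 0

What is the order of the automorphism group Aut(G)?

Degrees alone do not determine every vertex (e.g. 0 and 5 both have degree 2), but their neighbour-degree multisets differ: N(0) has degrees [4, 4] while N(5) has degrees [3, 4]. Repeating this refinement separates all vertices, so the only automorphism is the identity.

1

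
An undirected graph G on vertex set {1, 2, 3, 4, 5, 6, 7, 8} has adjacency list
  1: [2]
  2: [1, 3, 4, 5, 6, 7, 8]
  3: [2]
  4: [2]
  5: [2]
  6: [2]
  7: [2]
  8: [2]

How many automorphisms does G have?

5040

Vertex 2 has degree 7 and every other vertex has degree 1, so G is the star K_{1,7} with centre 2. Any automorphism fixes the centre and permutes the 7 leaves freely, so Aut(G) ≅ S_7 of order 7! = 5040.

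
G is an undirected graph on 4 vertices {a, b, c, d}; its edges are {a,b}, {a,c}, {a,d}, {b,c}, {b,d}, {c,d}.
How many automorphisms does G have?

24

Every vertex has degree 3, so G is the complete graph K_4. Any permutation of the 4 vertices preserves K_4, so Aut(K_4) = S_4 of order 4! = 24.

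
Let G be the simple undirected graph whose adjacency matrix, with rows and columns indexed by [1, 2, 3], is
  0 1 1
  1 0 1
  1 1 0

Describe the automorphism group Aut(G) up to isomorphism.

Every vertex has degree 2, so G is the complete graph K_3. Any permutation of the 3 vertices preserves K_3, so Aut(K_3) = S_3 of order 3! = 6.

S_3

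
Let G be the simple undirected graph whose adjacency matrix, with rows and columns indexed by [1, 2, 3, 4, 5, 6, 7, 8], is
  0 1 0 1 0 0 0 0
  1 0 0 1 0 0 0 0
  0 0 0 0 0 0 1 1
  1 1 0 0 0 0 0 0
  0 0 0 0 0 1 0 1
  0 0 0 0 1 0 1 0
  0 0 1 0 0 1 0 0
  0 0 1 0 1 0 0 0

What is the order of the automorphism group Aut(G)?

G has two connected components, {3, 5, 6, 7, 8} and {1, 2, 4}; each is 2-regular, so G = C_5 ⊔ C_3. No automorphism exchanges components of different sizes, hence Aut(G) is the direct product D_5 × D_3, order 60.

60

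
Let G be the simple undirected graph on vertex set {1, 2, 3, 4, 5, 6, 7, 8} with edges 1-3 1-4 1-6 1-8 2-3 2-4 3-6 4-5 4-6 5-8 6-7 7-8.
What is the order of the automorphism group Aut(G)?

The degree sequence is [4, 2, 3, 4, 2, 4, 2, 3]. Checking the degree-preserving permutations of the vertex set shows that none except the identity preserves every edge, so Aut(G) is trivial.

1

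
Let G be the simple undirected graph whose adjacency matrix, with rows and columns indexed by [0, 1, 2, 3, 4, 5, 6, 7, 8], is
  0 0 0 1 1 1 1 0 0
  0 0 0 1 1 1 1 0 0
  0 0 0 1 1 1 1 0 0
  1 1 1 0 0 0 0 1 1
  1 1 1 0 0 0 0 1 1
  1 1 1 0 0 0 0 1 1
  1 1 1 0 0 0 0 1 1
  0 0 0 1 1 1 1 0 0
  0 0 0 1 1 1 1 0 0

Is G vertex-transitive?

Automorphisms preserve degree, but G has vertices of degree 4 and vertices of degree 5; no automorphism maps one to the other, so G is not vertex-transitive.

No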